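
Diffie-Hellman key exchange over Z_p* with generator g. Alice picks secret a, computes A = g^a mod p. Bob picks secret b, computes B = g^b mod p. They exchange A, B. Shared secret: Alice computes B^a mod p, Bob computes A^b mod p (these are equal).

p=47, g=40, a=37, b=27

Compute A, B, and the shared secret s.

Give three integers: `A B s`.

Answer: 13 43 15

Derivation:
A = 40^37 mod 47  (bits of 37 = 100101)
  bit 0 = 1: r = r^2 * 40 mod 47 = 1^2 * 40 = 1*40 = 40
  bit 1 = 0: r = r^2 mod 47 = 40^2 = 2
  bit 2 = 0: r = r^2 mod 47 = 2^2 = 4
  bit 3 = 1: r = r^2 * 40 mod 47 = 4^2 * 40 = 16*40 = 29
  bit 4 = 0: r = r^2 mod 47 = 29^2 = 42
  bit 5 = 1: r = r^2 * 40 mod 47 = 42^2 * 40 = 25*40 = 13
  -> A = 13
B = 40^27 mod 47  (bits of 27 = 11011)
  bit 0 = 1: r = r^2 * 40 mod 47 = 1^2 * 40 = 1*40 = 40
  bit 1 = 1: r = r^2 * 40 mod 47 = 40^2 * 40 = 2*40 = 33
  bit 2 = 0: r = r^2 mod 47 = 33^2 = 8
  bit 3 = 1: r = r^2 * 40 mod 47 = 8^2 * 40 = 17*40 = 22
  bit 4 = 1: r = r^2 * 40 mod 47 = 22^2 * 40 = 14*40 = 43
  -> B = 43
s = B^a = 43^37 mod 47  (bits of 37 = 100101)
  bit 0 = 1: r = r^2 * 43 mod 47 = 1^2 * 43 = 1*43 = 43
  bit 1 = 0: r = r^2 mod 47 = 43^2 = 16
  bit 2 = 0: r = r^2 mod 47 = 16^2 = 21
  bit 3 = 1: r = r^2 * 43 mod 47 = 21^2 * 43 = 18*43 = 22
  bit 4 = 0: r = r^2 mod 47 = 22^2 = 14
  bit 5 = 1: r = r^2 * 43 mod 47 = 14^2 * 43 = 8*43 = 15
  -> s = B^a = 15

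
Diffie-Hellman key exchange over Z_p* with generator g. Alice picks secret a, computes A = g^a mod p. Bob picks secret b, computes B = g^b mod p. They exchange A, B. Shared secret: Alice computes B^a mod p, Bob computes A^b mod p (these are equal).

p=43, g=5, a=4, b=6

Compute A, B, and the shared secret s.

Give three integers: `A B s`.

Answer: 23 16 4

Derivation:
A = 5^4 mod 43  (bits of 4 = 100)
  bit 0 = 1: r = r^2 * 5 mod 43 = 1^2 * 5 = 1*5 = 5
  bit 1 = 0: r = r^2 mod 43 = 5^2 = 25
  bit 2 = 0: r = r^2 mod 43 = 25^2 = 23
  -> A = 23
B = 5^6 mod 43  (bits of 6 = 110)
  bit 0 = 1: r = r^2 * 5 mod 43 = 1^2 * 5 = 1*5 = 5
  bit 1 = 1: r = r^2 * 5 mod 43 = 5^2 * 5 = 25*5 = 39
  bit 2 = 0: r = r^2 mod 43 = 39^2 = 16
  -> B = 16
s = B^a = 16^4 mod 43  (bits of 4 = 100)
  bit 0 = 1: r = r^2 * 16 mod 43 = 1^2 * 16 = 1*16 = 16
  bit 1 = 0: r = r^2 mod 43 = 16^2 = 41
  bit 2 = 0: r = r^2 mod 43 = 41^2 = 4
  -> s = B^a = 4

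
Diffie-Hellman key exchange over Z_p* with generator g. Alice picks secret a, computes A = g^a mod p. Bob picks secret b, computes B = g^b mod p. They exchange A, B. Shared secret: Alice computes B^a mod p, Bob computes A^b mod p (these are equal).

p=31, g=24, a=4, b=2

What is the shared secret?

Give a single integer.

A = 24^4 mod 31  (bits of 4 = 100)
  bit 0 = 1: r = r^2 * 24 mod 31 = 1^2 * 24 = 1*24 = 24
  bit 1 = 0: r = r^2 mod 31 = 24^2 = 18
  bit 2 = 0: r = r^2 mod 31 = 18^2 = 14
  -> A = 14
B = 24^2 mod 31  (bits of 2 = 10)
  bit 0 = 1: r = r^2 * 24 mod 31 = 1^2 * 24 = 1*24 = 24
  bit 1 = 0: r = r^2 mod 31 = 24^2 = 18
  -> B = 18
s = B^a = 18^4 mod 31  (bits of 4 = 100)
  bit 0 = 1: r = r^2 * 18 mod 31 = 1^2 * 18 = 1*18 = 18
  bit 1 = 0: r = r^2 mod 31 = 18^2 = 14
  bit 2 = 0: r = r^2 mod 31 = 14^2 = 10
  -> s = B^a = 10

Answer: 10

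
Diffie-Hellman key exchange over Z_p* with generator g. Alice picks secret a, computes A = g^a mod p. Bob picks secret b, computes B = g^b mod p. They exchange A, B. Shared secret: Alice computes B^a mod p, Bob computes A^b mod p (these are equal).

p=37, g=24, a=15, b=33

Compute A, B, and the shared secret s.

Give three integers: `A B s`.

Answer: 8 29 6

Derivation:
A = 24^15 mod 37  (bits of 15 = 1111)
  bit 0 = 1: r = r^2 * 24 mod 37 = 1^2 * 24 = 1*24 = 24
  bit 1 = 1: r = r^2 * 24 mod 37 = 24^2 * 24 = 21*24 = 23
  bit 2 = 1: r = r^2 * 24 mod 37 = 23^2 * 24 = 11*24 = 5
  bit 3 = 1: r = r^2 * 24 mod 37 = 5^2 * 24 = 25*24 = 8
  -> A = 8
B = 24^33 mod 37  (bits of 33 = 100001)
  bit 0 = 1: r = r^2 * 24 mod 37 = 1^2 * 24 = 1*24 = 24
  bit 1 = 0: r = r^2 mod 37 = 24^2 = 21
  bit 2 = 0: r = r^2 mod 37 = 21^2 = 34
  bit 3 = 0: r = r^2 mod 37 = 34^2 = 9
  bit 4 = 0: r = r^2 mod 37 = 9^2 = 7
  bit 5 = 1: r = r^2 * 24 mod 37 = 7^2 * 24 = 12*24 = 29
  -> B = 29
s = B^a = 29^15 mod 37  (bits of 15 = 1111)
  bit 0 = 1: r = r^2 * 29 mod 37 = 1^2 * 29 = 1*29 = 29
  bit 1 = 1: r = r^2 * 29 mod 37 = 29^2 * 29 = 27*29 = 6
  bit 2 = 1: r = r^2 * 29 mod 37 = 6^2 * 29 = 36*29 = 8
  bit 3 = 1: r = r^2 * 29 mod 37 = 8^2 * 29 = 27*29 = 6
  -> s = B^a = 6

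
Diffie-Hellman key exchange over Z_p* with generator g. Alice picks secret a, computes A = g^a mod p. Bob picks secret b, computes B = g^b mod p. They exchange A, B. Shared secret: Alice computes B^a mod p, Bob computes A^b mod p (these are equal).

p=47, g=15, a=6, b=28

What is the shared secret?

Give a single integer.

Answer: 7

Derivation:
A = 15^6 mod 47  (bits of 6 = 110)
  bit 0 = 1: r = r^2 * 15 mod 47 = 1^2 * 15 = 1*15 = 15
  bit 1 = 1: r = r^2 * 15 mod 47 = 15^2 * 15 = 37*15 = 38
  bit 2 = 0: r = r^2 mod 47 = 38^2 = 34
  -> A = 34
B = 15^28 mod 47  (bits of 28 = 11100)
  bit 0 = 1: r = r^2 * 15 mod 47 = 1^2 * 15 = 1*15 = 15
  bit 1 = 1: r = r^2 * 15 mod 47 = 15^2 * 15 = 37*15 = 38
  bit 2 = 1: r = r^2 * 15 mod 47 = 38^2 * 15 = 34*15 = 40
  bit 3 = 0: r = r^2 mod 47 = 40^2 = 2
  bit 4 = 0: r = r^2 mod 47 = 2^2 = 4
  -> B = 4
s = B^a = 4^6 mod 47  (bits of 6 = 110)
  bit 0 = 1: r = r^2 * 4 mod 47 = 1^2 * 4 = 1*4 = 4
  bit 1 = 1: r = r^2 * 4 mod 47 = 4^2 * 4 = 16*4 = 17
  bit 2 = 0: r = r^2 mod 47 = 17^2 = 7
  -> s = B^a = 7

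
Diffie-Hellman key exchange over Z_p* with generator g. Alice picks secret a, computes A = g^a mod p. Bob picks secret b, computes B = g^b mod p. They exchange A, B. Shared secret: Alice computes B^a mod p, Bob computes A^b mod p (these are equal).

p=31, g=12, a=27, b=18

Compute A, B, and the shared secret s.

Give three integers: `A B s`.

Answer: 27 8 2

Derivation:
A = 12^27 mod 31  (bits of 27 = 11011)
  bit 0 = 1: r = r^2 * 12 mod 31 = 1^2 * 12 = 1*12 = 12
  bit 1 = 1: r = r^2 * 12 mod 31 = 12^2 * 12 = 20*12 = 23
  bit 2 = 0: r = r^2 mod 31 = 23^2 = 2
  bit 3 = 1: r = r^2 * 12 mod 31 = 2^2 * 12 = 4*12 = 17
  bit 4 = 1: r = r^2 * 12 mod 31 = 17^2 * 12 = 10*12 = 27
  -> A = 27
B = 12^18 mod 31  (bits of 18 = 10010)
  bit 0 = 1: r = r^2 * 12 mod 31 = 1^2 * 12 = 1*12 = 12
  bit 1 = 0: r = r^2 mod 31 = 12^2 = 20
  bit 2 = 0: r = r^2 mod 31 = 20^2 = 28
  bit 3 = 1: r = r^2 * 12 mod 31 = 28^2 * 12 = 9*12 = 15
  bit 4 = 0: r = r^2 mod 31 = 15^2 = 8
  -> B = 8
s = B^a = 8^27 mod 31  (bits of 27 = 11011)
  bit 0 = 1: r = r^2 * 8 mod 31 = 1^2 * 8 = 1*8 = 8
  bit 1 = 1: r = r^2 * 8 mod 31 = 8^2 * 8 = 2*8 = 16
  bit 2 = 0: r = r^2 mod 31 = 16^2 = 8
  bit 3 = 1: r = r^2 * 8 mod 31 = 8^2 * 8 = 2*8 = 16
  bit 4 = 1: r = r^2 * 8 mod 31 = 16^2 * 8 = 8*8 = 2
  -> s = B^a = 2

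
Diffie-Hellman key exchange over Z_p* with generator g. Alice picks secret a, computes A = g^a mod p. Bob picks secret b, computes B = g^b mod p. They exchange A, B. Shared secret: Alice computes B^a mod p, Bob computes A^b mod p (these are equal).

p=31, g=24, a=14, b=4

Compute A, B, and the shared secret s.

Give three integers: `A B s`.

A = 24^14 mod 31  (bits of 14 = 1110)
  bit 0 = 1: r = r^2 * 24 mod 31 = 1^2 * 24 = 1*24 = 24
  bit 1 = 1: r = r^2 * 24 mod 31 = 24^2 * 24 = 18*24 = 29
  bit 2 = 1: r = r^2 * 24 mod 31 = 29^2 * 24 = 4*24 = 3
  bit 3 = 0: r = r^2 mod 31 = 3^2 = 9
  -> A = 9
B = 24^4 mod 31  (bits of 4 = 100)
  bit 0 = 1: r = r^2 * 24 mod 31 = 1^2 * 24 = 1*24 = 24
  bit 1 = 0: r = r^2 mod 31 = 24^2 = 18
  bit 2 = 0: r = r^2 mod 31 = 18^2 = 14
  -> B = 14
s = B^a = 14^14 mod 31  (bits of 14 = 1110)
  bit 0 = 1: r = r^2 * 14 mod 31 = 1^2 * 14 = 1*14 = 14
  bit 1 = 1: r = r^2 * 14 mod 31 = 14^2 * 14 = 10*14 = 16
  bit 2 = 1: r = r^2 * 14 mod 31 = 16^2 * 14 = 8*14 = 19
  bit 3 = 0: r = r^2 mod 31 = 19^2 = 20
  -> s = B^a = 20

Answer: 9 14 20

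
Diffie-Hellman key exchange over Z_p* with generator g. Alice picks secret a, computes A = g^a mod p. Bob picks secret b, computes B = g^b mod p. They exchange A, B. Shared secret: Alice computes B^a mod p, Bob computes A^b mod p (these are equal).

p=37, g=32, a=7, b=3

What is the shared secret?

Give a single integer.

A = 32^7 mod 37  (bits of 7 = 111)
  bit 0 = 1: r = r^2 * 32 mod 37 = 1^2 * 32 = 1*32 = 32
  bit 1 = 1: r = r^2 * 32 mod 37 = 32^2 * 32 = 25*32 = 23
  bit 2 = 1: r = r^2 * 32 mod 37 = 23^2 * 32 = 11*32 = 19
  -> A = 19
B = 32^3 mod 37  (bits of 3 = 11)
  bit 0 = 1: r = r^2 * 32 mod 37 = 1^2 * 32 = 1*32 = 32
  bit 1 = 1: r = r^2 * 32 mod 37 = 32^2 * 32 = 25*32 = 23
  -> B = 23
s = B^a = 23^7 mod 37  (bits of 7 = 111)
  bit 0 = 1: r = r^2 * 23 mod 37 = 1^2 * 23 = 1*23 = 23
  bit 1 = 1: r = r^2 * 23 mod 37 = 23^2 * 23 = 11*23 = 31
  bit 2 = 1: r = r^2 * 23 mod 37 = 31^2 * 23 = 36*23 = 14
  -> s = B^a = 14

Answer: 14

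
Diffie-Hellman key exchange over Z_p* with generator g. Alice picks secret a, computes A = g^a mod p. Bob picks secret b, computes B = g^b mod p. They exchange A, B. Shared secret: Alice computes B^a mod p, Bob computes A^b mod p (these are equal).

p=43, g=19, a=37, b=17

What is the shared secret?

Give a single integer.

Answer: 34

Derivation:
A = 19^37 mod 43  (bits of 37 = 100101)
  bit 0 = 1: r = r^2 * 19 mod 43 = 1^2 * 19 = 1*19 = 19
  bit 1 = 0: r = r^2 mod 43 = 19^2 = 17
  bit 2 = 0: r = r^2 mod 43 = 17^2 = 31
  bit 3 = 1: r = r^2 * 19 mod 43 = 31^2 * 19 = 15*19 = 27
  bit 4 = 0: r = r^2 mod 43 = 27^2 = 41
  bit 5 = 1: r = r^2 * 19 mod 43 = 41^2 * 19 = 4*19 = 33
  -> A = 33
B = 19^17 mod 43  (bits of 17 = 10001)
  bit 0 = 1: r = r^2 * 19 mod 43 = 1^2 * 19 = 1*19 = 19
  bit 1 = 0: r = r^2 mod 43 = 19^2 = 17
  bit 2 = 0: r = r^2 mod 43 = 17^2 = 31
  bit 3 = 0: r = r^2 mod 43 = 31^2 = 15
  bit 4 = 1: r = r^2 * 19 mod 43 = 15^2 * 19 = 10*19 = 18
  -> B = 18
s = B^a = 18^37 mod 43  (bits of 37 = 100101)
  bit 0 = 1: r = r^2 * 18 mod 43 = 1^2 * 18 = 1*18 = 18
  bit 1 = 0: r = r^2 mod 43 = 18^2 = 23
  bit 2 = 0: r = r^2 mod 43 = 23^2 = 13
  bit 3 = 1: r = r^2 * 18 mod 43 = 13^2 * 18 = 40*18 = 32
  bit 4 = 0: r = r^2 mod 43 = 32^2 = 35
  bit 5 = 1: r = r^2 * 18 mod 43 = 35^2 * 18 = 21*18 = 34
  -> s = B^a = 34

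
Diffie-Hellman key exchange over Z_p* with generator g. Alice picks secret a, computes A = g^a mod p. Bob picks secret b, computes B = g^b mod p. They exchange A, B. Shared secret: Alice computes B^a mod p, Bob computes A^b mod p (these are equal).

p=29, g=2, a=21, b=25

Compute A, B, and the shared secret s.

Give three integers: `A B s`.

Answer: 17 11 17

Derivation:
A = 2^21 mod 29  (bits of 21 = 10101)
  bit 0 = 1: r = r^2 * 2 mod 29 = 1^2 * 2 = 1*2 = 2
  bit 1 = 0: r = r^2 mod 29 = 2^2 = 4
  bit 2 = 1: r = r^2 * 2 mod 29 = 4^2 * 2 = 16*2 = 3
  bit 3 = 0: r = r^2 mod 29 = 3^2 = 9
  bit 4 = 1: r = r^2 * 2 mod 29 = 9^2 * 2 = 23*2 = 17
  -> A = 17
B = 2^25 mod 29  (bits of 25 = 11001)
  bit 0 = 1: r = r^2 * 2 mod 29 = 1^2 * 2 = 1*2 = 2
  bit 1 = 1: r = r^2 * 2 mod 29 = 2^2 * 2 = 4*2 = 8
  bit 2 = 0: r = r^2 mod 29 = 8^2 = 6
  bit 3 = 0: r = r^2 mod 29 = 6^2 = 7
  bit 4 = 1: r = r^2 * 2 mod 29 = 7^2 * 2 = 20*2 = 11
  -> B = 11
s = B^a = 11^21 mod 29  (bits of 21 = 10101)
  bit 0 = 1: r = r^2 * 11 mod 29 = 1^2 * 11 = 1*11 = 11
  bit 1 = 0: r = r^2 mod 29 = 11^2 = 5
  bit 2 = 1: r = r^2 * 11 mod 29 = 5^2 * 11 = 25*11 = 14
  bit 3 = 0: r = r^2 mod 29 = 14^2 = 22
  bit 4 = 1: r = r^2 * 11 mod 29 = 22^2 * 11 = 20*11 = 17
  -> s = B^a = 17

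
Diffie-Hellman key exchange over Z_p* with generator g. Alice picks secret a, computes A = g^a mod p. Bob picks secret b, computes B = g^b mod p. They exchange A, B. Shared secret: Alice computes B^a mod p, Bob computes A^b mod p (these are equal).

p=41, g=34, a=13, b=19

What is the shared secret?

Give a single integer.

A = 34^13 mod 41  (bits of 13 = 1101)
  bit 0 = 1: r = r^2 * 34 mod 41 = 1^2 * 34 = 1*34 = 34
  bit 1 = 1: r = r^2 * 34 mod 41 = 34^2 * 34 = 8*34 = 26
  bit 2 = 0: r = r^2 mod 41 = 26^2 = 20
  bit 3 = 1: r = r^2 * 34 mod 41 = 20^2 * 34 = 31*34 = 29
  -> A = 29
B = 34^19 mod 41  (bits of 19 = 10011)
  bit 0 = 1: r = r^2 * 34 mod 41 = 1^2 * 34 = 1*34 = 34
  bit 1 = 0: r = r^2 mod 41 = 34^2 = 8
  bit 2 = 0: r = r^2 mod 41 = 8^2 = 23
  bit 3 = 1: r = r^2 * 34 mod 41 = 23^2 * 34 = 37*34 = 28
  bit 4 = 1: r = r^2 * 34 mod 41 = 28^2 * 34 = 5*34 = 6
  -> B = 6
s = B^a = 6^13 mod 41  (bits of 13 = 1101)
  bit 0 = 1: r = r^2 * 6 mod 41 = 1^2 * 6 = 1*6 = 6
  bit 1 = 1: r = r^2 * 6 mod 41 = 6^2 * 6 = 36*6 = 11
  bit 2 = 0: r = r^2 mod 41 = 11^2 = 39
  bit 3 = 1: r = r^2 * 6 mod 41 = 39^2 * 6 = 4*6 = 24
  -> s = B^a = 24

Answer: 24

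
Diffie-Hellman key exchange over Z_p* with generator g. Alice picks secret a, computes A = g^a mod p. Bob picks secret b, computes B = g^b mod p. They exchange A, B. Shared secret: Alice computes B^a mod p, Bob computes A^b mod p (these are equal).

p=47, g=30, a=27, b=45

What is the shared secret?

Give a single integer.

Answer: 23

Derivation:
A = 30^27 mod 47  (bits of 27 = 11011)
  bit 0 = 1: r = r^2 * 30 mod 47 = 1^2 * 30 = 1*30 = 30
  bit 1 = 1: r = r^2 * 30 mod 47 = 30^2 * 30 = 7*30 = 22
  bit 2 = 0: r = r^2 mod 47 = 22^2 = 14
  bit 3 = 1: r = r^2 * 30 mod 47 = 14^2 * 30 = 8*30 = 5
  bit 4 = 1: r = r^2 * 30 mod 47 = 5^2 * 30 = 25*30 = 45
  -> A = 45
B = 30^45 mod 47  (bits of 45 = 101101)
  bit 0 = 1: r = r^2 * 30 mod 47 = 1^2 * 30 = 1*30 = 30
  bit 1 = 0: r = r^2 mod 47 = 30^2 = 7
  bit 2 = 1: r = r^2 * 30 mod 47 = 7^2 * 30 = 2*30 = 13
  bit 3 = 1: r = r^2 * 30 mod 47 = 13^2 * 30 = 28*30 = 41
  bit 4 = 0: r = r^2 mod 47 = 41^2 = 36
  bit 5 = 1: r = r^2 * 30 mod 47 = 36^2 * 30 = 27*30 = 11
  -> B = 11
s = B^a = 11^27 mod 47  (bits of 27 = 11011)
  bit 0 = 1: r = r^2 * 11 mod 47 = 1^2 * 11 = 1*11 = 11
  bit 1 = 1: r = r^2 * 11 mod 47 = 11^2 * 11 = 27*11 = 15
  bit 2 = 0: r = r^2 mod 47 = 15^2 = 37
  bit 3 = 1: r = r^2 * 11 mod 47 = 37^2 * 11 = 6*11 = 19
  bit 4 = 1: r = r^2 * 11 mod 47 = 19^2 * 11 = 32*11 = 23
  -> s = B^a = 23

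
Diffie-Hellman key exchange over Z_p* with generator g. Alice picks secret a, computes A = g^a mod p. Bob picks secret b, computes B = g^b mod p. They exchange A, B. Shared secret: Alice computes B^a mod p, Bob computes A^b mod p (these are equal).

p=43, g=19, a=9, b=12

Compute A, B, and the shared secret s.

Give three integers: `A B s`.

Answer: 27 35 21

Derivation:
A = 19^9 mod 43  (bits of 9 = 1001)
  bit 0 = 1: r = r^2 * 19 mod 43 = 1^2 * 19 = 1*19 = 19
  bit 1 = 0: r = r^2 mod 43 = 19^2 = 17
  bit 2 = 0: r = r^2 mod 43 = 17^2 = 31
  bit 3 = 1: r = r^2 * 19 mod 43 = 31^2 * 19 = 15*19 = 27
  -> A = 27
B = 19^12 mod 43  (bits of 12 = 1100)
  bit 0 = 1: r = r^2 * 19 mod 43 = 1^2 * 19 = 1*19 = 19
  bit 1 = 1: r = r^2 * 19 mod 43 = 19^2 * 19 = 17*19 = 22
  bit 2 = 0: r = r^2 mod 43 = 22^2 = 11
  bit 3 = 0: r = r^2 mod 43 = 11^2 = 35
  -> B = 35
s = B^a = 35^9 mod 43  (bits of 9 = 1001)
  bit 0 = 1: r = r^2 * 35 mod 43 = 1^2 * 35 = 1*35 = 35
  bit 1 = 0: r = r^2 mod 43 = 35^2 = 21
  bit 2 = 0: r = r^2 mod 43 = 21^2 = 11
  bit 3 = 1: r = r^2 * 35 mod 43 = 11^2 * 35 = 35*35 = 21
  -> s = B^a = 21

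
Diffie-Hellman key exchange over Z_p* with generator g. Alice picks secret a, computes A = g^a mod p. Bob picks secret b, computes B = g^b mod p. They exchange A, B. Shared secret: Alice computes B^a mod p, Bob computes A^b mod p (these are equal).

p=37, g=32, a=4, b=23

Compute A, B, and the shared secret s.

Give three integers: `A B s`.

Answer: 33 17 12

Derivation:
A = 32^4 mod 37  (bits of 4 = 100)
  bit 0 = 1: r = r^2 * 32 mod 37 = 1^2 * 32 = 1*32 = 32
  bit 1 = 0: r = r^2 mod 37 = 32^2 = 25
  bit 2 = 0: r = r^2 mod 37 = 25^2 = 33
  -> A = 33
B = 32^23 mod 37  (bits of 23 = 10111)
  bit 0 = 1: r = r^2 * 32 mod 37 = 1^2 * 32 = 1*32 = 32
  bit 1 = 0: r = r^2 mod 37 = 32^2 = 25
  bit 2 = 1: r = r^2 * 32 mod 37 = 25^2 * 32 = 33*32 = 20
  bit 3 = 1: r = r^2 * 32 mod 37 = 20^2 * 32 = 30*32 = 35
  bit 4 = 1: r = r^2 * 32 mod 37 = 35^2 * 32 = 4*32 = 17
  -> B = 17
s = B^a = 17^4 mod 37  (bits of 4 = 100)
  bit 0 = 1: r = r^2 * 17 mod 37 = 1^2 * 17 = 1*17 = 17
  bit 1 = 0: r = r^2 mod 37 = 17^2 = 30
  bit 2 = 0: r = r^2 mod 37 = 30^2 = 12
  -> s = B^a = 12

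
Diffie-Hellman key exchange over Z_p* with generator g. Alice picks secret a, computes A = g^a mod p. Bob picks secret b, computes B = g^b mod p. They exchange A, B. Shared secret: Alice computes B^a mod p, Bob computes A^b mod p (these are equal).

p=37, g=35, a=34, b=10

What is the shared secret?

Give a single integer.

A = 35^34 mod 37  (bits of 34 = 100010)
  bit 0 = 1: r = r^2 * 35 mod 37 = 1^2 * 35 = 1*35 = 35
  bit 1 = 0: r = r^2 mod 37 = 35^2 = 4
  bit 2 = 0: r = r^2 mod 37 = 4^2 = 16
  bit 3 = 0: r = r^2 mod 37 = 16^2 = 34
  bit 4 = 1: r = r^2 * 35 mod 37 = 34^2 * 35 = 9*35 = 19
  bit 5 = 0: r = r^2 mod 37 = 19^2 = 28
  -> A = 28
B = 35^10 mod 37  (bits of 10 = 1010)
  bit 0 = 1: r = r^2 * 35 mod 37 = 1^2 * 35 = 1*35 = 35
  bit 1 = 0: r = r^2 mod 37 = 35^2 = 4
  bit 2 = 1: r = r^2 * 35 mod 37 = 4^2 * 35 = 16*35 = 5
  bit 3 = 0: r = r^2 mod 37 = 5^2 = 25
  -> B = 25
s = B^a = 25^34 mod 37  (bits of 34 = 100010)
  bit 0 = 1: r = r^2 * 25 mod 37 = 1^2 * 25 = 1*25 = 25
  bit 1 = 0: r = r^2 mod 37 = 25^2 = 33
  bit 2 = 0: r = r^2 mod 37 = 33^2 = 16
  bit 3 = 0: r = r^2 mod 37 = 16^2 = 34
  bit 4 = 1: r = r^2 * 25 mod 37 = 34^2 * 25 = 9*25 = 3
  bit 5 = 0: r = r^2 mod 37 = 3^2 = 9
  -> s = B^a = 9

Answer: 9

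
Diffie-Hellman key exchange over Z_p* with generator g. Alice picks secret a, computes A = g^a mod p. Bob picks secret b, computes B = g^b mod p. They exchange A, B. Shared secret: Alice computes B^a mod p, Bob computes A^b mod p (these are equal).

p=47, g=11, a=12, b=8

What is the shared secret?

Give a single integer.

Answer: 24

Derivation:
A = 11^12 mod 47  (bits of 12 = 1100)
  bit 0 = 1: r = r^2 * 11 mod 47 = 1^2 * 11 = 1*11 = 11
  bit 1 = 1: r = r^2 * 11 mod 47 = 11^2 * 11 = 27*11 = 15
  bit 2 = 0: r = r^2 mod 47 = 15^2 = 37
  bit 3 = 0: r = r^2 mod 47 = 37^2 = 6
  -> A = 6
B = 11^8 mod 47  (bits of 8 = 1000)
  bit 0 = 1: r = r^2 * 11 mod 47 = 1^2 * 11 = 1*11 = 11
  bit 1 = 0: r = r^2 mod 47 = 11^2 = 27
  bit 2 = 0: r = r^2 mod 47 = 27^2 = 24
  bit 3 = 0: r = r^2 mod 47 = 24^2 = 12
  -> B = 12
s = B^a = 12^12 mod 47  (bits of 12 = 1100)
  bit 0 = 1: r = r^2 * 12 mod 47 = 1^2 * 12 = 1*12 = 12
  bit 1 = 1: r = r^2 * 12 mod 47 = 12^2 * 12 = 3*12 = 36
  bit 2 = 0: r = r^2 mod 47 = 36^2 = 27
  bit 3 = 0: r = r^2 mod 47 = 27^2 = 24
  -> s = B^a = 24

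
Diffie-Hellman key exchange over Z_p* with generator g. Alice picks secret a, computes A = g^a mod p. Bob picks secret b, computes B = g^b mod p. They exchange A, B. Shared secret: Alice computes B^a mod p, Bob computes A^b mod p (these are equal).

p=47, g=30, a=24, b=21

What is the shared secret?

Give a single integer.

Answer: 27

Derivation:
A = 30^24 mod 47  (bits of 24 = 11000)
  bit 0 = 1: r = r^2 * 30 mod 47 = 1^2 * 30 = 1*30 = 30
  bit 1 = 1: r = r^2 * 30 mod 47 = 30^2 * 30 = 7*30 = 22
  bit 2 = 0: r = r^2 mod 47 = 22^2 = 14
  bit 3 = 0: r = r^2 mod 47 = 14^2 = 8
  bit 4 = 0: r = r^2 mod 47 = 8^2 = 17
  -> A = 17
B = 30^21 mod 47  (bits of 21 = 10101)
  bit 0 = 1: r = r^2 * 30 mod 47 = 1^2 * 30 = 1*30 = 30
  bit 1 = 0: r = r^2 mod 47 = 30^2 = 7
  bit 2 = 1: r = r^2 * 30 mod 47 = 7^2 * 30 = 2*30 = 13
  bit 3 = 0: r = r^2 mod 47 = 13^2 = 28
  bit 4 = 1: r = r^2 * 30 mod 47 = 28^2 * 30 = 32*30 = 20
  -> B = 20
s = B^a = 20^24 mod 47  (bits of 24 = 11000)
  bit 0 = 1: r = r^2 * 20 mod 47 = 1^2 * 20 = 1*20 = 20
  bit 1 = 1: r = r^2 * 20 mod 47 = 20^2 * 20 = 24*20 = 10
  bit 2 = 0: r = r^2 mod 47 = 10^2 = 6
  bit 3 = 0: r = r^2 mod 47 = 6^2 = 36
  bit 4 = 0: r = r^2 mod 47 = 36^2 = 27
  -> s = B^a = 27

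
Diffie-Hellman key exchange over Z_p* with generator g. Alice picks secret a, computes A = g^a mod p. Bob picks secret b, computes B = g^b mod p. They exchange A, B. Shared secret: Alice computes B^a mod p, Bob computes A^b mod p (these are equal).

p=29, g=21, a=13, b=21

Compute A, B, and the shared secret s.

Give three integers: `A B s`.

Answer: 11 17 17

Derivation:
A = 21^13 mod 29  (bits of 13 = 1101)
  bit 0 = 1: r = r^2 * 21 mod 29 = 1^2 * 21 = 1*21 = 21
  bit 1 = 1: r = r^2 * 21 mod 29 = 21^2 * 21 = 6*21 = 10
  bit 2 = 0: r = r^2 mod 29 = 10^2 = 13
  bit 3 = 1: r = r^2 * 21 mod 29 = 13^2 * 21 = 24*21 = 11
  -> A = 11
B = 21^21 mod 29  (bits of 21 = 10101)
  bit 0 = 1: r = r^2 * 21 mod 29 = 1^2 * 21 = 1*21 = 21
  bit 1 = 0: r = r^2 mod 29 = 21^2 = 6
  bit 2 = 1: r = r^2 * 21 mod 29 = 6^2 * 21 = 7*21 = 2
  bit 3 = 0: r = r^2 mod 29 = 2^2 = 4
  bit 4 = 1: r = r^2 * 21 mod 29 = 4^2 * 21 = 16*21 = 17
  -> B = 17
s = B^a = 17^13 mod 29  (bits of 13 = 1101)
  bit 0 = 1: r = r^2 * 17 mod 29 = 1^2 * 17 = 1*17 = 17
  bit 1 = 1: r = r^2 * 17 mod 29 = 17^2 * 17 = 28*17 = 12
  bit 2 = 0: r = r^2 mod 29 = 12^2 = 28
  bit 3 = 1: r = r^2 * 17 mod 29 = 28^2 * 17 = 1*17 = 17
  -> s = B^a = 17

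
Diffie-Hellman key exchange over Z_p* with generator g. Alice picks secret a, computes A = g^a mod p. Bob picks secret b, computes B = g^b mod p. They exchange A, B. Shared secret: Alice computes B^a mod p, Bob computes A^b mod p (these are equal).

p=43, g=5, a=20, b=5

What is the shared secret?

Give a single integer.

A = 5^20 mod 43  (bits of 20 = 10100)
  bit 0 = 1: r = r^2 * 5 mod 43 = 1^2 * 5 = 1*5 = 5
  bit 1 = 0: r = r^2 mod 43 = 5^2 = 25
  bit 2 = 1: r = r^2 * 5 mod 43 = 25^2 * 5 = 23*5 = 29
  bit 3 = 0: r = r^2 mod 43 = 29^2 = 24
  bit 4 = 0: r = r^2 mod 43 = 24^2 = 17
  -> A = 17
B = 5^5 mod 43  (bits of 5 = 101)
  bit 0 = 1: r = r^2 * 5 mod 43 = 1^2 * 5 = 1*5 = 5
  bit 1 = 0: r = r^2 mod 43 = 5^2 = 25
  bit 2 = 1: r = r^2 * 5 mod 43 = 25^2 * 5 = 23*5 = 29
  -> B = 29
s = B^a = 29^20 mod 43  (bits of 20 = 10100)
  bit 0 = 1: r = r^2 * 29 mod 43 = 1^2 * 29 = 1*29 = 29
  bit 1 = 0: r = r^2 mod 43 = 29^2 = 24
  bit 2 = 1: r = r^2 * 29 mod 43 = 24^2 * 29 = 17*29 = 20
  bit 3 = 0: r = r^2 mod 43 = 20^2 = 13
  bit 4 = 0: r = r^2 mod 43 = 13^2 = 40
  -> s = B^a = 40

Answer: 40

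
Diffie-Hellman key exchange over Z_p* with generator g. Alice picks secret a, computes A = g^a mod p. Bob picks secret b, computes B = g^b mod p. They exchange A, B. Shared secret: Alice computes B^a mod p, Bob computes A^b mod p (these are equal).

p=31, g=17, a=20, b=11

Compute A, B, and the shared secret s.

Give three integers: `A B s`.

A = 17^20 mod 31  (bits of 20 = 10100)
  bit 0 = 1: r = r^2 * 17 mod 31 = 1^2 * 17 = 1*17 = 17
  bit 1 = 0: r = r^2 mod 31 = 17^2 = 10
  bit 2 = 1: r = r^2 * 17 mod 31 = 10^2 * 17 = 7*17 = 26
  bit 3 = 0: r = r^2 mod 31 = 26^2 = 25
  bit 4 = 0: r = r^2 mod 31 = 25^2 = 5
  -> A = 5
B = 17^11 mod 31  (bits of 11 = 1011)
  bit 0 = 1: r = r^2 * 17 mod 31 = 1^2 * 17 = 1*17 = 17
  bit 1 = 0: r = r^2 mod 31 = 17^2 = 10
  bit 2 = 1: r = r^2 * 17 mod 31 = 10^2 * 17 = 7*17 = 26
  bit 3 = 1: r = r^2 * 17 mod 31 = 26^2 * 17 = 25*17 = 22
  -> B = 22
s = B^a = 22^20 mod 31  (bits of 20 = 10100)
  bit 0 = 1: r = r^2 * 22 mod 31 = 1^2 * 22 = 1*22 = 22
  bit 1 = 0: r = r^2 mod 31 = 22^2 = 19
  bit 2 = 1: r = r^2 * 22 mod 31 = 19^2 * 22 = 20*22 = 6
  bit 3 = 0: r = r^2 mod 31 = 6^2 = 5
  bit 4 = 0: r = r^2 mod 31 = 5^2 = 25
  -> s = B^a = 25

Answer: 5 22 25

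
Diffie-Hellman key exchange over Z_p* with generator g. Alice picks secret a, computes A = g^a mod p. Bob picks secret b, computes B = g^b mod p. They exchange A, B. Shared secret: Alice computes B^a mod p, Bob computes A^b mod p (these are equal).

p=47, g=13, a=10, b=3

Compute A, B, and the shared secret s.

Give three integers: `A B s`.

Answer: 2 35 8

Derivation:
A = 13^10 mod 47  (bits of 10 = 1010)
  bit 0 = 1: r = r^2 * 13 mod 47 = 1^2 * 13 = 1*13 = 13
  bit 1 = 0: r = r^2 mod 47 = 13^2 = 28
  bit 2 = 1: r = r^2 * 13 mod 47 = 28^2 * 13 = 32*13 = 40
  bit 3 = 0: r = r^2 mod 47 = 40^2 = 2
  -> A = 2
B = 13^3 mod 47  (bits of 3 = 11)
  bit 0 = 1: r = r^2 * 13 mod 47 = 1^2 * 13 = 1*13 = 13
  bit 1 = 1: r = r^2 * 13 mod 47 = 13^2 * 13 = 28*13 = 35
  -> B = 35
s = B^a = 35^10 mod 47  (bits of 10 = 1010)
  bit 0 = 1: r = r^2 * 35 mod 47 = 1^2 * 35 = 1*35 = 35
  bit 1 = 0: r = r^2 mod 47 = 35^2 = 3
  bit 2 = 1: r = r^2 * 35 mod 47 = 3^2 * 35 = 9*35 = 33
  bit 3 = 0: r = r^2 mod 47 = 33^2 = 8
  -> s = B^a = 8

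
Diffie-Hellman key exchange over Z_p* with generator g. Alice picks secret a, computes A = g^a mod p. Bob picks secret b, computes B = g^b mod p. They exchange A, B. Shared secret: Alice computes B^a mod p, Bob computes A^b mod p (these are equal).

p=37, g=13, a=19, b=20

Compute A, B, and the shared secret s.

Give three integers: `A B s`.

A = 13^19 mod 37  (bits of 19 = 10011)
  bit 0 = 1: r = r^2 * 13 mod 37 = 1^2 * 13 = 1*13 = 13
  bit 1 = 0: r = r^2 mod 37 = 13^2 = 21
  bit 2 = 0: r = r^2 mod 37 = 21^2 = 34
  bit 3 = 1: r = r^2 * 13 mod 37 = 34^2 * 13 = 9*13 = 6
  bit 4 = 1: r = r^2 * 13 mod 37 = 6^2 * 13 = 36*13 = 24
  -> A = 24
B = 13^20 mod 37  (bits of 20 = 10100)
  bit 0 = 1: r = r^2 * 13 mod 37 = 1^2 * 13 = 1*13 = 13
  bit 1 = 0: r = r^2 mod 37 = 13^2 = 21
  bit 2 = 1: r = r^2 * 13 mod 37 = 21^2 * 13 = 34*13 = 35
  bit 3 = 0: r = r^2 mod 37 = 35^2 = 4
  bit 4 = 0: r = r^2 mod 37 = 4^2 = 16
  -> B = 16
s = B^a = 16^19 mod 37  (bits of 19 = 10011)
  bit 0 = 1: r = r^2 * 16 mod 37 = 1^2 * 16 = 1*16 = 16
  bit 1 = 0: r = r^2 mod 37 = 16^2 = 34
  bit 2 = 0: r = r^2 mod 37 = 34^2 = 9
  bit 3 = 1: r = r^2 * 16 mod 37 = 9^2 * 16 = 7*16 = 1
  bit 4 = 1: r = r^2 * 16 mod 37 = 1^2 * 16 = 1*16 = 16
  -> s = B^a = 16

Answer: 24 16 16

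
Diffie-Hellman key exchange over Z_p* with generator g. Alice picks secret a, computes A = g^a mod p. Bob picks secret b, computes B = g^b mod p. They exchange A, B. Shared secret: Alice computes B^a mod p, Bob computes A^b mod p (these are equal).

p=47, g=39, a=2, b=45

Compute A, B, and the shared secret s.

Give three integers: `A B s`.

Answer: 17 41 36

Derivation:
A = 39^2 mod 47  (bits of 2 = 10)
  bit 0 = 1: r = r^2 * 39 mod 47 = 1^2 * 39 = 1*39 = 39
  bit 1 = 0: r = r^2 mod 47 = 39^2 = 17
  -> A = 17
B = 39^45 mod 47  (bits of 45 = 101101)
  bit 0 = 1: r = r^2 * 39 mod 47 = 1^2 * 39 = 1*39 = 39
  bit 1 = 0: r = r^2 mod 47 = 39^2 = 17
  bit 2 = 1: r = r^2 * 39 mod 47 = 17^2 * 39 = 7*39 = 38
  bit 3 = 1: r = r^2 * 39 mod 47 = 38^2 * 39 = 34*39 = 10
  bit 4 = 0: r = r^2 mod 47 = 10^2 = 6
  bit 5 = 1: r = r^2 * 39 mod 47 = 6^2 * 39 = 36*39 = 41
  -> B = 41
s = B^a = 41^2 mod 47  (bits of 2 = 10)
  bit 0 = 1: r = r^2 * 41 mod 47 = 1^2 * 41 = 1*41 = 41
  bit 1 = 0: r = r^2 mod 47 = 41^2 = 36
  -> s = B^a = 36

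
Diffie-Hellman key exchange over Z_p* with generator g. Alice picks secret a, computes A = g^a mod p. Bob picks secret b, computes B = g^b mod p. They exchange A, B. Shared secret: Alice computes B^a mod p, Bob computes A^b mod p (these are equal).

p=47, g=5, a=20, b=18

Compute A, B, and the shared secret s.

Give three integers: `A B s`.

A = 5^20 mod 47  (bits of 20 = 10100)
  bit 0 = 1: r = r^2 * 5 mod 47 = 1^2 * 5 = 1*5 = 5
  bit 1 = 0: r = r^2 mod 47 = 5^2 = 25
  bit 2 = 1: r = r^2 * 5 mod 47 = 25^2 * 5 = 14*5 = 23
  bit 3 = 0: r = r^2 mod 47 = 23^2 = 12
  bit 4 = 0: r = r^2 mod 47 = 12^2 = 3
  -> A = 3
B = 5^18 mod 47  (bits of 18 = 10010)
  bit 0 = 1: r = r^2 * 5 mod 47 = 1^2 * 5 = 1*5 = 5
  bit 1 = 0: r = r^2 mod 47 = 5^2 = 25
  bit 2 = 0: r = r^2 mod 47 = 25^2 = 14
  bit 3 = 1: r = r^2 * 5 mod 47 = 14^2 * 5 = 8*5 = 40
  bit 4 = 0: r = r^2 mod 47 = 40^2 = 2
  -> B = 2
s = B^a = 2^20 mod 47  (bits of 20 = 10100)
  bit 0 = 1: r = r^2 * 2 mod 47 = 1^2 * 2 = 1*2 = 2
  bit 1 = 0: r = r^2 mod 47 = 2^2 = 4
  bit 2 = 1: r = r^2 * 2 mod 47 = 4^2 * 2 = 16*2 = 32
  bit 3 = 0: r = r^2 mod 47 = 32^2 = 37
  bit 4 = 0: r = r^2 mod 47 = 37^2 = 6
  -> s = B^a = 6

Answer: 3 2 6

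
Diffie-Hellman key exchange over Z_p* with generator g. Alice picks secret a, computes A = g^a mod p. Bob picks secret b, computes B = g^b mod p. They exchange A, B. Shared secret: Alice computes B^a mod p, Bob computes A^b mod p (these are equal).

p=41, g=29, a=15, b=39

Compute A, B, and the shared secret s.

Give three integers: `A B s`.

A = 29^15 mod 41  (bits of 15 = 1111)
  bit 0 = 1: r = r^2 * 29 mod 41 = 1^2 * 29 = 1*29 = 29
  bit 1 = 1: r = r^2 * 29 mod 41 = 29^2 * 29 = 21*29 = 35
  bit 2 = 1: r = r^2 * 29 mod 41 = 35^2 * 29 = 36*29 = 19
  bit 3 = 1: r = r^2 * 29 mod 41 = 19^2 * 29 = 33*29 = 14
  -> A = 14
B = 29^39 mod 41  (bits of 39 = 100111)
  bit 0 = 1: r = r^2 * 29 mod 41 = 1^2 * 29 = 1*29 = 29
  bit 1 = 0: r = r^2 mod 41 = 29^2 = 21
  bit 2 = 0: r = r^2 mod 41 = 21^2 = 31
  bit 3 = 1: r = r^2 * 29 mod 41 = 31^2 * 29 = 18*29 = 30
  bit 4 = 1: r = r^2 * 29 mod 41 = 30^2 * 29 = 39*29 = 24
  bit 5 = 1: r = r^2 * 29 mod 41 = 24^2 * 29 = 2*29 = 17
  -> B = 17
s = B^a = 17^15 mod 41  (bits of 15 = 1111)
  bit 0 = 1: r = r^2 * 17 mod 41 = 1^2 * 17 = 1*17 = 17
  bit 1 = 1: r = r^2 * 17 mod 41 = 17^2 * 17 = 2*17 = 34
  bit 2 = 1: r = r^2 * 17 mod 41 = 34^2 * 17 = 8*17 = 13
  bit 3 = 1: r = r^2 * 17 mod 41 = 13^2 * 17 = 5*17 = 3
  -> s = B^a = 3

Answer: 14 17 3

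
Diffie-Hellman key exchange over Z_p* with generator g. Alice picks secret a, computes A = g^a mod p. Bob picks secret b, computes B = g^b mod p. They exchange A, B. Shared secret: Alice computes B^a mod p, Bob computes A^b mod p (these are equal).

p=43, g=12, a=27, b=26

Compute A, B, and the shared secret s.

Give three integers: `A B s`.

A = 12^27 mod 43  (bits of 27 = 11011)
  bit 0 = 1: r = r^2 * 12 mod 43 = 1^2 * 12 = 1*12 = 12
  bit 1 = 1: r = r^2 * 12 mod 43 = 12^2 * 12 = 15*12 = 8
  bit 2 = 0: r = r^2 mod 43 = 8^2 = 21
  bit 3 = 1: r = r^2 * 12 mod 43 = 21^2 * 12 = 11*12 = 3
  bit 4 = 1: r = r^2 * 12 mod 43 = 3^2 * 12 = 9*12 = 22
  -> A = 22
B = 12^26 mod 43  (bits of 26 = 11010)
  bit 0 = 1: r = r^2 * 12 mod 43 = 1^2 * 12 = 1*12 = 12
  bit 1 = 1: r = r^2 * 12 mod 43 = 12^2 * 12 = 15*12 = 8
  bit 2 = 0: r = r^2 mod 43 = 8^2 = 21
  bit 3 = 1: r = r^2 * 12 mod 43 = 21^2 * 12 = 11*12 = 3
  bit 4 = 0: r = r^2 mod 43 = 3^2 = 9
  -> B = 9
s = B^a = 9^27 mod 43  (bits of 27 = 11011)
  bit 0 = 1: r = r^2 * 9 mod 43 = 1^2 * 9 = 1*9 = 9
  bit 1 = 1: r = r^2 * 9 mod 43 = 9^2 * 9 = 38*9 = 41
  bit 2 = 0: r = r^2 mod 43 = 41^2 = 4
  bit 3 = 1: r = r^2 * 9 mod 43 = 4^2 * 9 = 16*9 = 15
  bit 4 = 1: r = r^2 * 9 mod 43 = 15^2 * 9 = 10*9 = 4
  -> s = B^a = 4

Answer: 22 9 4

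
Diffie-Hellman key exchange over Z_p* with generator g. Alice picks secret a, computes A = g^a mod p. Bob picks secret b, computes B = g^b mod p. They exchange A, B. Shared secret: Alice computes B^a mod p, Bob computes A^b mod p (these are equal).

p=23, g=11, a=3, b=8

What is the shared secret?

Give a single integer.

A = 11^3 mod 23  (bits of 3 = 11)
  bit 0 = 1: r = r^2 * 11 mod 23 = 1^2 * 11 = 1*11 = 11
  bit 1 = 1: r = r^2 * 11 mod 23 = 11^2 * 11 = 6*11 = 20
  -> A = 20
B = 11^8 mod 23  (bits of 8 = 1000)
  bit 0 = 1: r = r^2 * 11 mod 23 = 1^2 * 11 = 1*11 = 11
  bit 1 = 0: r = r^2 mod 23 = 11^2 = 6
  bit 2 = 0: r = r^2 mod 23 = 6^2 = 13
  bit 3 = 0: r = r^2 mod 23 = 13^2 = 8
  -> B = 8
s = B^a = 8^3 mod 23  (bits of 3 = 11)
  bit 0 = 1: r = r^2 * 8 mod 23 = 1^2 * 8 = 1*8 = 8
  bit 1 = 1: r = r^2 * 8 mod 23 = 8^2 * 8 = 18*8 = 6
  -> s = B^a = 6

Answer: 6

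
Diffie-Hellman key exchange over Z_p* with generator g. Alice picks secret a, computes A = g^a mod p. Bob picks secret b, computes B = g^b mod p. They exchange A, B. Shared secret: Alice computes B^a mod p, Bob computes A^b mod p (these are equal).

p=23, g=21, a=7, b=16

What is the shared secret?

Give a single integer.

Answer: 4

Derivation:
A = 21^7 mod 23  (bits of 7 = 111)
  bit 0 = 1: r = r^2 * 21 mod 23 = 1^2 * 21 = 1*21 = 21
  bit 1 = 1: r = r^2 * 21 mod 23 = 21^2 * 21 = 4*21 = 15
  bit 2 = 1: r = r^2 * 21 mod 23 = 15^2 * 21 = 18*21 = 10
  -> A = 10
B = 21^16 mod 23  (bits of 16 = 10000)
  bit 0 = 1: r = r^2 * 21 mod 23 = 1^2 * 21 = 1*21 = 21
  bit 1 = 0: r = r^2 mod 23 = 21^2 = 4
  bit 2 = 0: r = r^2 mod 23 = 4^2 = 16
  bit 3 = 0: r = r^2 mod 23 = 16^2 = 3
  bit 4 = 0: r = r^2 mod 23 = 3^2 = 9
  -> B = 9
s = B^a = 9^7 mod 23  (bits of 7 = 111)
  bit 0 = 1: r = r^2 * 9 mod 23 = 1^2 * 9 = 1*9 = 9
  bit 1 = 1: r = r^2 * 9 mod 23 = 9^2 * 9 = 12*9 = 16
  bit 2 = 1: r = r^2 * 9 mod 23 = 16^2 * 9 = 3*9 = 4
  -> s = B^a = 4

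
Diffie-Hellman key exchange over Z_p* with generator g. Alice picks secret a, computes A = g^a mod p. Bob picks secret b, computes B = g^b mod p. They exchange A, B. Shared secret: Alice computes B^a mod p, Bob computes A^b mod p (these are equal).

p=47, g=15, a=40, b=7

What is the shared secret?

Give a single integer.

A = 15^40 mod 47  (bits of 40 = 101000)
  bit 0 = 1: r = r^2 * 15 mod 47 = 1^2 * 15 = 1*15 = 15
  bit 1 = 0: r = r^2 mod 47 = 15^2 = 37
  bit 2 = 1: r = r^2 * 15 mod 47 = 37^2 * 15 = 6*15 = 43
  bit 3 = 0: r = r^2 mod 47 = 43^2 = 16
  bit 4 = 0: r = r^2 mod 47 = 16^2 = 21
  bit 5 = 0: r = r^2 mod 47 = 21^2 = 18
  -> A = 18
B = 15^7 mod 47  (bits of 7 = 111)
  bit 0 = 1: r = r^2 * 15 mod 47 = 1^2 * 15 = 1*15 = 15
  bit 1 = 1: r = r^2 * 15 mod 47 = 15^2 * 15 = 37*15 = 38
  bit 2 = 1: r = r^2 * 15 mod 47 = 38^2 * 15 = 34*15 = 40
  -> B = 40
s = B^a = 40^40 mod 47  (bits of 40 = 101000)
  bit 0 = 1: r = r^2 * 40 mod 47 = 1^2 * 40 = 1*40 = 40
  bit 1 = 0: r = r^2 mod 47 = 40^2 = 2
  bit 2 = 1: r = r^2 * 40 mod 47 = 2^2 * 40 = 4*40 = 19
  bit 3 = 0: r = r^2 mod 47 = 19^2 = 32
  bit 4 = 0: r = r^2 mod 47 = 32^2 = 37
  bit 5 = 0: r = r^2 mod 47 = 37^2 = 6
  -> s = B^a = 6

Answer: 6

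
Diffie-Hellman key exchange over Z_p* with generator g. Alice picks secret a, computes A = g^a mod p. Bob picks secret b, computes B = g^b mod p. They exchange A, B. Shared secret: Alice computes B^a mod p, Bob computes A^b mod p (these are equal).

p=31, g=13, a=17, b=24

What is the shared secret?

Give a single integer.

A = 13^17 mod 31  (bits of 17 = 10001)
  bit 0 = 1: r = r^2 * 13 mod 31 = 1^2 * 13 = 1*13 = 13
  bit 1 = 0: r = r^2 mod 31 = 13^2 = 14
  bit 2 = 0: r = r^2 mod 31 = 14^2 = 10
  bit 3 = 0: r = r^2 mod 31 = 10^2 = 7
  bit 4 = 1: r = r^2 * 13 mod 31 = 7^2 * 13 = 18*13 = 17
  -> A = 17
B = 13^24 mod 31  (bits of 24 = 11000)
  bit 0 = 1: r = r^2 * 13 mod 31 = 1^2 * 13 = 1*13 = 13
  bit 1 = 1: r = r^2 * 13 mod 31 = 13^2 * 13 = 14*13 = 27
  bit 2 = 0: r = r^2 mod 31 = 27^2 = 16
  bit 3 = 0: r = r^2 mod 31 = 16^2 = 8
  bit 4 = 0: r = r^2 mod 31 = 8^2 = 2
  -> B = 2
s = B^a = 2^17 mod 31  (bits of 17 = 10001)
  bit 0 = 1: r = r^2 * 2 mod 31 = 1^2 * 2 = 1*2 = 2
  bit 1 = 0: r = r^2 mod 31 = 2^2 = 4
  bit 2 = 0: r = r^2 mod 31 = 4^2 = 16
  bit 3 = 0: r = r^2 mod 31 = 16^2 = 8
  bit 4 = 1: r = r^2 * 2 mod 31 = 8^2 * 2 = 2*2 = 4
  -> s = B^a = 4

Answer: 4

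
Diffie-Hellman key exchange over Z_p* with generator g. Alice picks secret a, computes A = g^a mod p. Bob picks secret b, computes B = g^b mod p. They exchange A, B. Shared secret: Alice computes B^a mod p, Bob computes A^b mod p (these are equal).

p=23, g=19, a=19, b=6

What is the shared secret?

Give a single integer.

Answer: 3

Derivation:
A = 19^19 mod 23  (bits of 19 = 10011)
  bit 0 = 1: r = r^2 * 19 mod 23 = 1^2 * 19 = 1*19 = 19
  bit 1 = 0: r = r^2 mod 23 = 19^2 = 16
  bit 2 = 0: r = r^2 mod 23 = 16^2 = 3
  bit 3 = 1: r = r^2 * 19 mod 23 = 3^2 * 19 = 9*19 = 10
  bit 4 = 1: r = r^2 * 19 mod 23 = 10^2 * 19 = 8*19 = 14
  -> A = 14
B = 19^6 mod 23  (bits of 6 = 110)
  bit 0 = 1: r = r^2 * 19 mod 23 = 1^2 * 19 = 1*19 = 19
  bit 1 = 1: r = r^2 * 19 mod 23 = 19^2 * 19 = 16*19 = 5
  bit 2 = 0: r = r^2 mod 23 = 5^2 = 2
  -> B = 2
s = B^a = 2^19 mod 23  (bits of 19 = 10011)
  bit 0 = 1: r = r^2 * 2 mod 23 = 1^2 * 2 = 1*2 = 2
  bit 1 = 0: r = r^2 mod 23 = 2^2 = 4
  bit 2 = 0: r = r^2 mod 23 = 4^2 = 16
  bit 3 = 1: r = r^2 * 2 mod 23 = 16^2 * 2 = 3*2 = 6
  bit 4 = 1: r = r^2 * 2 mod 23 = 6^2 * 2 = 13*2 = 3
  -> s = B^a = 3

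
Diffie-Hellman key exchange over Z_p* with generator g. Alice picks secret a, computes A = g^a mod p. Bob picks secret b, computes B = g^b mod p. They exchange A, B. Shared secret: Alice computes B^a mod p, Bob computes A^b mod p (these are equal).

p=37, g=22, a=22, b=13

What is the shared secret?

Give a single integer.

A = 22^22 mod 37  (bits of 22 = 10110)
  bit 0 = 1: r = r^2 * 22 mod 37 = 1^2 * 22 = 1*22 = 22
  bit 1 = 0: r = r^2 mod 37 = 22^2 = 3
  bit 2 = 1: r = r^2 * 22 mod 37 = 3^2 * 22 = 9*22 = 13
  bit 3 = 1: r = r^2 * 22 mod 37 = 13^2 * 22 = 21*22 = 18
  bit 4 = 0: r = r^2 mod 37 = 18^2 = 28
  -> A = 28
B = 22^13 mod 37  (bits of 13 = 1101)
  bit 0 = 1: r = r^2 * 22 mod 37 = 1^2 * 22 = 1*22 = 22
  bit 1 = 1: r = r^2 * 22 mod 37 = 22^2 * 22 = 3*22 = 29
  bit 2 = 0: r = r^2 mod 37 = 29^2 = 27
  bit 3 = 1: r = r^2 * 22 mod 37 = 27^2 * 22 = 26*22 = 17
  -> B = 17
s = B^a = 17^22 mod 37  (bits of 22 = 10110)
  bit 0 = 1: r = r^2 * 17 mod 37 = 1^2 * 17 = 1*17 = 17
  bit 1 = 0: r = r^2 mod 37 = 17^2 = 30
  bit 2 = 1: r = r^2 * 17 mod 37 = 30^2 * 17 = 12*17 = 19
  bit 3 = 1: r = r^2 * 17 mod 37 = 19^2 * 17 = 28*17 = 32
  bit 4 = 0: r = r^2 mod 37 = 32^2 = 25
  -> s = B^a = 25

Answer: 25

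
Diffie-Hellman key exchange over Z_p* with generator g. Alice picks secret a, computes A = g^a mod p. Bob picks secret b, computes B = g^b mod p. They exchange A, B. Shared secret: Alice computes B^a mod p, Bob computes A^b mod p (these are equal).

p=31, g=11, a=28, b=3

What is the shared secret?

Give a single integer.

Answer: 8

Derivation:
A = 11^28 mod 31  (bits of 28 = 11100)
  bit 0 = 1: r = r^2 * 11 mod 31 = 1^2 * 11 = 1*11 = 11
  bit 1 = 1: r = r^2 * 11 mod 31 = 11^2 * 11 = 28*11 = 29
  bit 2 = 1: r = r^2 * 11 mod 31 = 29^2 * 11 = 4*11 = 13
  bit 3 = 0: r = r^2 mod 31 = 13^2 = 14
  bit 4 = 0: r = r^2 mod 31 = 14^2 = 10
  -> A = 10
B = 11^3 mod 31  (bits of 3 = 11)
  bit 0 = 1: r = r^2 * 11 mod 31 = 1^2 * 11 = 1*11 = 11
  bit 1 = 1: r = r^2 * 11 mod 31 = 11^2 * 11 = 28*11 = 29
  -> B = 29
s = B^a = 29^28 mod 31  (bits of 28 = 11100)
  bit 0 = 1: r = r^2 * 29 mod 31 = 1^2 * 29 = 1*29 = 29
  bit 1 = 1: r = r^2 * 29 mod 31 = 29^2 * 29 = 4*29 = 23
  bit 2 = 1: r = r^2 * 29 mod 31 = 23^2 * 29 = 2*29 = 27
  bit 3 = 0: r = r^2 mod 31 = 27^2 = 16
  bit 4 = 0: r = r^2 mod 31 = 16^2 = 8
  -> s = B^a = 8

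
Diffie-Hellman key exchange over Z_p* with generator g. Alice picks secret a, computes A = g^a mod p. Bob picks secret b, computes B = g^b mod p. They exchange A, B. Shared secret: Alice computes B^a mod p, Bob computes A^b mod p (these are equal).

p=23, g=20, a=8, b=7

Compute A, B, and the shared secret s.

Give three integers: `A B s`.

A = 20^8 mod 23  (bits of 8 = 1000)
  bit 0 = 1: r = r^2 * 20 mod 23 = 1^2 * 20 = 1*20 = 20
  bit 1 = 0: r = r^2 mod 23 = 20^2 = 9
  bit 2 = 0: r = r^2 mod 23 = 9^2 = 12
  bit 3 = 0: r = r^2 mod 23 = 12^2 = 6
  -> A = 6
B = 20^7 mod 23  (bits of 7 = 111)
  bit 0 = 1: r = r^2 * 20 mod 23 = 1^2 * 20 = 1*20 = 20
  bit 1 = 1: r = r^2 * 20 mod 23 = 20^2 * 20 = 9*20 = 19
  bit 2 = 1: r = r^2 * 20 mod 23 = 19^2 * 20 = 16*20 = 21
  -> B = 21
s = B^a = 21^8 mod 23  (bits of 8 = 1000)
  bit 0 = 1: r = r^2 * 21 mod 23 = 1^2 * 21 = 1*21 = 21
  bit 1 = 0: r = r^2 mod 23 = 21^2 = 4
  bit 2 = 0: r = r^2 mod 23 = 4^2 = 16
  bit 3 = 0: r = r^2 mod 23 = 16^2 = 3
  -> s = B^a = 3

Answer: 6 21 3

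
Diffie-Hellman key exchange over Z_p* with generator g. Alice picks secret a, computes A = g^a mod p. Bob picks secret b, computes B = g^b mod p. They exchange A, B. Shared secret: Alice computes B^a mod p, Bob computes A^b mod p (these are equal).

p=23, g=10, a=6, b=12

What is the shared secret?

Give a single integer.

Answer: 6

Derivation:
A = 10^6 mod 23  (bits of 6 = 110)
  bit 0 = 1: r = r^2 * 10 mod 23 = 1^2 * 10 = 1*10 = 10
  bit 1 = 1: r = r^2 * 10 mod 23 = 10^2 * 10 = 8*10 = 11
  bit 2 = 0: r = r^2 mod 23 = 11^2 = 6
  -> A = 6
B = 10^12 mod 23  (bits of 12 = 1100)
  bit 0 = 1: r = r^2 * 10 mod 23 = 1^2 * 10 = 1*10 = 10
  bit 1 = 1: r = r^2 * 10 mod 23 = 10^2 * 10 = 8*10 = 11
  bit 2 = 0: r = r^2 mod 23 = 11^2 = 6
  bit 3 = 0: r = r^2 mod 23 = 6^2 = 13
  -> B = 13
s = B^a = 13^6 mod 23  (bits of 6 = 110)
  bit 0 = 1: r = r^2 * 13 mod 23 = 1^2 * 13 = 1*13 = 13
  bit 1 = 1: r = r^2 * 13 mod 23 = 13^2 * 13 = 8*13 = 12
  bit 2 = 0: r = r^2 mod 23 = 12^2 = 6
  -> s = B^a = 6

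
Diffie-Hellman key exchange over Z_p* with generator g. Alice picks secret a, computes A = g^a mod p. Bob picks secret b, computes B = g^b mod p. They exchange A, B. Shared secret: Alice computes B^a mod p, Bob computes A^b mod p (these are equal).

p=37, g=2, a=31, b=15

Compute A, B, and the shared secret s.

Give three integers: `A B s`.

Answer: 22 23 14

Derivation:
A = 2^31 mod 37  (bits of 31 = 11111)
  bit 0 = 1: r = r^2 * 2 mod 37 = 1^2 * 2 = 1*2 = 2
  bit 1 = 1: r = r^2 * 2 mod 37 = 2^2 * 2 = 4*2 = 8
  bit 2 = 1: r = r^2 * 2 mod 37 = 8^2 * 2 = 27*2 = 17
  bit 3 = 1: r = r^2 * 2 mod 37 = 17^2 * 2 = 30*2 = 23
  bit 4 = 1: r = r^2 * 2 mod 37 = 23^2 * 2 = 11*2 = 22
  -> A = 22
B = 2^15 mod 37  (bits of 15 = 1111)
  bit 0 = 1: r = r^2 * 2 mod 37 = 1^2 * 2 = 1*2 = 2
  bit 1 = 1: r = r^2 * 2 mod 37 = 2^2 * 2 = 4*2 = 8
  bit 2 = 1: r = r^2 * 2 mod 37 = 8^2 * 2 = 27*2 = 17
  bit 3 = 1: r = r^2 * 2 mod 37 = 17^2 * 2 = 30*2 = 23
  -> B = 23
s = B^a = 23^31 mod 37  (bits of 31 = 11111)
  bit 0 = 1: r = r^2 * 23 mod 37 = 1^2 * 23 = 1*23 = 23
  bit 1 = 1: r = r^2 * 23 mod 37 = 23^2 * 23 = 11*23 = 31
  bit 2 = 1: r = r^2 * 23 mod 37 = 31^2 * 23 = 36*23 = 14
  bit 3 = 1: r = r^2 * 23 mod 37 = 14^2 * 23 = 11*23 = 31
  bit 4 = 1: r = r^2 * 23 mod 37 = 31^2 * 23 = 36*23 = 14
  -> s = B^a = 14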